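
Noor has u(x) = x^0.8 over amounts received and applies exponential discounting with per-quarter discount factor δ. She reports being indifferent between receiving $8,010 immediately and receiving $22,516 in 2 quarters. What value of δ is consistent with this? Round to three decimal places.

Indifference means u(8010) = δ^2 · u(22516), so δ^2 = u(8010)/u(22516).
Since u(x) = x^0.8, δ^2 = (8010/22516)^0.8 = 0.35575^0.8 = 0.43743.
Taking the square root: δ = 0.43743^(1/2) ≈ 0.661.

δ ≈ 0.661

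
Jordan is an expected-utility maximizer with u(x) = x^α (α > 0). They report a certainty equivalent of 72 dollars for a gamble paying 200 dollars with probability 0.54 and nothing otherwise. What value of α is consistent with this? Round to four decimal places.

The lottery's expected utility is 0.54·u(200) + 0.46·u(0) = 0.54·200^α (since u(0) = 0 for α > 0).
Setting u(72) equal to that: 72^α = 0.54·200^α ⇒ (72/200)^α = 0.54.
Taking logs: α·ln(72/200) = ln(0.54), so α = -0.6161861 / -1.0216512 ≈ 0.6031.

α ≈ 0.6031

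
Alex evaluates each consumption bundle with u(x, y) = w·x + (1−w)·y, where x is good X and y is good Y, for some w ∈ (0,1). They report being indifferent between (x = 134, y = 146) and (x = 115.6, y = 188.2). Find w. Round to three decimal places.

Indifference: w·134 + (1−w)·146 = w·115.6 + (1−w)·188.2.
Rearranging, 18.4·w − 42.2·(1−w) = 0.
Hence w = 42.2/(18.4+42.2) = 42.2/60.6 = 0.696.

w = 0.696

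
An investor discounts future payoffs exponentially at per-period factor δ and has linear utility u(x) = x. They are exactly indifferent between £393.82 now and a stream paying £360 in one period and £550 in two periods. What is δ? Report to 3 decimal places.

Equating present values: 393.82 = 360δ + 550δ².
Rearranged: 550δ² + 360δ − 393.82 = 0.
δ = (−360 + √(360² + 4·550·393.82)) / (2·550) = (−360 + √996004.00) / 1100 ≈ 0.580.

δ ≈ 0.580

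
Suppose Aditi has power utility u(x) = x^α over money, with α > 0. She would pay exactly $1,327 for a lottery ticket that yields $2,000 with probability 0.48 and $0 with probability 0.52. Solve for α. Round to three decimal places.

α ≈ 1.789

Since u(0) = 0, the lottery's EU is 0.48·2000^α.
Equating: 1327^α = 0.48·2000^α, i.e. 0.6635^α = 0.48.
Taking logs: α·ln(1327/2000) = ln(0.48), so α = -0.733969 / -0.410226 ≈ 1.789.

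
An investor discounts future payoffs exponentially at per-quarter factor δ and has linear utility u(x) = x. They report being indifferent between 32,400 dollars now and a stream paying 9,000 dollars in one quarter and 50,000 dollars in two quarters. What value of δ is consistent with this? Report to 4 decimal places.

Present value of the stream is 9000·δ + 50000·δ². Indifference gives 9000δ + 50000δ² = 32400.
That is, 50000δ² + 9000δ − 32400 = 0, a quadratic in δ.
The positive root is δ = [−9000 + √(9000² + 4·50000·32400)] / (2·50000) = (−9000 + 81000.000)/100000 ≈ 0.7200.

δ ≈ 0.7200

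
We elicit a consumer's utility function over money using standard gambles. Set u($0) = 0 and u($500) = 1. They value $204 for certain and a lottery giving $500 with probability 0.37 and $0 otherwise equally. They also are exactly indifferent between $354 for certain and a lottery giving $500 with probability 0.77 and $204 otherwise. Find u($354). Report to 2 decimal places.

The first gamble pins u($204): it must equal 0.37·1 + 0.63·0 = 0.37.
Then u($354) = 0.77·u($500) + 0.23·u($204) = 0.77·1.00 + 0.23·0.37 = 0.8551.

0.86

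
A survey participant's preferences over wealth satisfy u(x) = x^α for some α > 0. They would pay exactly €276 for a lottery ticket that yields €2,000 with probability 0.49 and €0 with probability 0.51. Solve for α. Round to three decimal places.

The lottery's expected utility is 0.49·u(2000) + 0.51·u(0) = 0.49·2000^α (since u(0) = 0 for α > 0).
Setting u(276) equal to that: 276^α = 0.49·2000^α ⇒ (276/2000)^α = 0.49.
Taking logs: α·ln(276/2000) = ln(0.49), so α = -0.713350 / -1.980502 ≈ 0.360.

α ≈ 0.360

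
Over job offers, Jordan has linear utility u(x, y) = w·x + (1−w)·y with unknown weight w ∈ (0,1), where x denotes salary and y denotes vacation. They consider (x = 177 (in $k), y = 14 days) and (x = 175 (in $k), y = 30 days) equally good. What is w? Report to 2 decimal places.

u(177,14) = u(175,30) means w·177 + (1−w)·14 = w·175 + (1−w)·30.
Collecting terms: w·2 = (1−w)·16.
Hence w = 16/(2+16) = 16/18 = 0.89.

w = 0.89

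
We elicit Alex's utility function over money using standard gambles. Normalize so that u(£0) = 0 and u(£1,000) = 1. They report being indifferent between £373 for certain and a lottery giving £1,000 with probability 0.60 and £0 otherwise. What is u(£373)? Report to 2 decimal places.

By the standard-gamble method, u(£373) is just the indifference probability on the best outcome: 0.60.

0.60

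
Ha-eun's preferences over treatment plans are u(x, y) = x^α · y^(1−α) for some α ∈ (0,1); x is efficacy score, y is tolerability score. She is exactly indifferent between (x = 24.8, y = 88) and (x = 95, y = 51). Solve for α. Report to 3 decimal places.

α ≈ 0.289

Set the two utilities equal: 24.8^α·88^(1−α) = 95^α·51^(1−α).
Taking logs: α·ln 24.8 + (1−α)·ln 88 = α·ln 95 + (1−α)·ln 51, i.e. α·-1.343033 = (1−α)·-0.545511.
So α/(1−α) = (-0.545511)/(-1.343033) = 0.406178, and α = 0.406178/1.406178 ≈ 0.289.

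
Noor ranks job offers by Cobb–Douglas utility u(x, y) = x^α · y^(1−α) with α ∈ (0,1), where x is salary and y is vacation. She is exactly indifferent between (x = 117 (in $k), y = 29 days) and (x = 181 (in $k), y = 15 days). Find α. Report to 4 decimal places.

α ≈ 0.6017

The Cobb–Douglas utilities coincide, so 117^α·29^(1−α) = 181^α·15^(1−α).
Rearrange to (117/181)^α = (15/29)^(1−α) and take logs: α·-0.4363231 = (1−α)·-0.6592456.
So α/(1−α) = (-0.6592456)/(-0.4363231) = 1.5109115, and α = 1.5109115/2.5109115 ≈ 0.6017.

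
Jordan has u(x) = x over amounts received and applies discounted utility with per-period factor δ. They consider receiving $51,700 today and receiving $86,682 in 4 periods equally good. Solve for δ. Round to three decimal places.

Indifference means u(51700) = δ^4 · u(86682), so δ^4 = u(51700)/u(86682).
With u(x) = x: δ^4 = 51700/86682 = 0.59643.
Taking the 4th root: δ = 0.59643^(1/4) ≈ 0.879.

δ ≈ 0.879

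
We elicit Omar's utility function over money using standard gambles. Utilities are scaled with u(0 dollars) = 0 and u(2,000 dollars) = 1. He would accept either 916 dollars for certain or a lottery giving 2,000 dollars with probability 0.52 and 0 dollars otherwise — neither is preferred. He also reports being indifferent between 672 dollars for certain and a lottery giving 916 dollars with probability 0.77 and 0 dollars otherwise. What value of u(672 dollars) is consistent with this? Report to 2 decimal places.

First, u(916 dollars) = 0.52·u(2,000 dollars) + 0.48·u(0 dollars) = 0.52.
The second indifference gives u(672 dollars) = 0.77·u(916 dollars) + 0.23·u(0 dollars) = 0.77·0.52 + 0.23·0.00 = 0.4004.

0.40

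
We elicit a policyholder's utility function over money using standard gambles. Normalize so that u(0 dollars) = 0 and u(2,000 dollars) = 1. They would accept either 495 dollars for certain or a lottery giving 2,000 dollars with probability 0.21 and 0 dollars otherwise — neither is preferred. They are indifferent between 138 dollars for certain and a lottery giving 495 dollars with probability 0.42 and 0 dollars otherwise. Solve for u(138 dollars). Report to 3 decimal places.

0.088

From the first indifference, u(495 dollars) = 0.21·u(2,000 dollars) + 0.79·u(0 dollars) = 0.21·1 + 0.79·0 = 0.21.
Chaining: u(138 dollars) = 0.42·0.21 + 0.58·0.00 = 0.0882.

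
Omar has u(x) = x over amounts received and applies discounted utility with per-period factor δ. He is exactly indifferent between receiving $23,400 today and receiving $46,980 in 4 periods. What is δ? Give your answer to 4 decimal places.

δ ≈ 0.8401

Equating discounted utilities: u(23400) = δ^4·u(46980) ⇒ δ^4 = u(23400)/u(46980).
With u(x) = x: δ^4 = 23400/46980 = 0.49808.
Hence δ = (0.49808)^(1/4) = 0.840090.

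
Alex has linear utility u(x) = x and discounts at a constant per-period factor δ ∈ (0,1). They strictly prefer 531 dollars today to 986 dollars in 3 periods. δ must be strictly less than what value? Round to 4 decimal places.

Comparing present values: 531 > δ^3·986.
So δ^3 < 531/986 = 0.53854; taking the cube root of both positive sides preserves the inequality.
δ < (531/986)^(1/3) ≈ 0.8136.

δ < 0.8136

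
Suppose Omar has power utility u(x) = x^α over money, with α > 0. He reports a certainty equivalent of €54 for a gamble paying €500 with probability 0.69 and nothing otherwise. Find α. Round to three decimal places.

Since u(0) = 0, the lottery's EU is 0.69·500^α.
Indifference: 54^α = 0.69·500^α, so (54/500)^α = 0.69.
α = ln(0.69) / ln(54/500) = -0.371064/-2.225624 ≈ 0.167.

α ≈ 0.167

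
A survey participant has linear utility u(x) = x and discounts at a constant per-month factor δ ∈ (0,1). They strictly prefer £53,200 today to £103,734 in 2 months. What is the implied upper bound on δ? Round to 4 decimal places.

δ < 0.7161

The preference means 53200 > δ^2·103734.
Dividing by 103734: δ^2 < 0.51285. Both sides are positive, so the square root keeps the direction.
δ < (53200/103734)^(1/2) ≈ 0.7161.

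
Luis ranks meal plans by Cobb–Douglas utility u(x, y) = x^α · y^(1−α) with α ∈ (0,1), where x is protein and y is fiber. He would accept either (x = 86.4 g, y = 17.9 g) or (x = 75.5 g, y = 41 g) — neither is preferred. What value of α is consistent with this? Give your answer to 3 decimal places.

α ≈ 0.860

Set the two utilities equal: 86.4^α·17.9^(1−α) = 75.5^α·41^(1−α).
Rearrange to (86.4/75.5)^α = (41/17.9)^(1−α) and take logs: α·0.134855 = (1−α)·0.828771.
So α/(1−α) = (0.828771)/(0.134855) = 6.145645, and α = 6.145645/7.145645 ≈ 0.860.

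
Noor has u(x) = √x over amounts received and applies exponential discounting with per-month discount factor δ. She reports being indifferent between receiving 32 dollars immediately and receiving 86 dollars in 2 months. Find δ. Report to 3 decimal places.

δ ≈ 0.781

Indifference means u(32) = δ^2 · u(86), so δ^2 = u(32)/u(86).
Since u(x) = √x, δ^2 = √(32/86) = 0.60999.
Hence δ = (0.60999)^(1/2) = 0.78102.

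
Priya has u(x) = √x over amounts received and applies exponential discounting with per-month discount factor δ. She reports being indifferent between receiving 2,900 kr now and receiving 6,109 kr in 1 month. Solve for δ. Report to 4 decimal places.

δ ≈ 0.6890

The payoff in 1 month is discounted by δ, so u(2900) = δ·u(6109) and δ = u(2900)/u(6109).
Since u(x) = √x, δ = √(2900/6109) = 0.68899.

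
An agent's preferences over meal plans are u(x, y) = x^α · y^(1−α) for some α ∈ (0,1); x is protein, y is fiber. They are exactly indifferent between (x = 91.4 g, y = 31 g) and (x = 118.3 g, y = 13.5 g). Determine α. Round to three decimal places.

α ≈ 0.763

Indifference: 91.4^α · 31^(1−α) = 118.3^α · 13.5^(1−α).
Rearrange to (91.4/118.3)^α = (13.5/31)^(1−α) and take logs: α·-0.257978 = (1−α)·-0.831298.
Thus α·(-1.089276) = -0.831298, so α = -0.831298/-1.089276 ≈ 0.763.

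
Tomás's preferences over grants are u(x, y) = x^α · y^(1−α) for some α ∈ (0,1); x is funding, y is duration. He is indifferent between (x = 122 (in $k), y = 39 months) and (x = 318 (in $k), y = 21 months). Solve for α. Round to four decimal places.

The Cobb–Douglas utilities coincide, so 122^α·39^(1−α) = 318^α·21^(1−α).
(122/318)^α = (21/39)^(1−α); take logs: α·ln(122/318) = (1−α)·ln(21/39), i.e. α·-0.9580303 = (1−α)·-0.6190392.
With A = -0.9580303 and B = -0.6190392: α·A = (1−α)·B, so α = B/(A+B) = -0.6190392/-1.5770695 ≈ 0.3925.

α ≈ 0.3925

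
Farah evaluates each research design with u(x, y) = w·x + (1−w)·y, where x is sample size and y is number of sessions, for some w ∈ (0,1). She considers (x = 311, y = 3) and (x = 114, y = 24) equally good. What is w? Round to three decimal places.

w = 0.096

Indifference: w·311 + (1−w)·3 = w·114 + (1−w)·24.
w·(311−114) = (1−w)·(24−3), i.e. w·197 = (1−w)·21.
Hence w = 21/(197+21) = 21/218 = 0.096.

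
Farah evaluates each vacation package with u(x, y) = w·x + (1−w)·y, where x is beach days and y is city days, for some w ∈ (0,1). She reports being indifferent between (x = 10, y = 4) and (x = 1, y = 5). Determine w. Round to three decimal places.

w = 0.100

Equating utilities: w·10 + (1−w)·4 = w·1 + (1−w)·5.
Rearranging, 9·w − 1·(1−w) = 0.
So w/(1−w) = 1/9 = 0.1111, giving w = 1/(9+1) = 0.100.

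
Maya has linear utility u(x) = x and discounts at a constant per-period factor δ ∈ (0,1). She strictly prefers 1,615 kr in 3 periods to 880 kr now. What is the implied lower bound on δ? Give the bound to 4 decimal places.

δ > 0.8168

The preference means 880 < δ^3·1615.
Hence δ^3 > 880/1615 = 0.54489, and x ↦ x^(1/3) is increasing on (0,∞).
δ > (880/1615)^(1/3) ≈ 0.8168.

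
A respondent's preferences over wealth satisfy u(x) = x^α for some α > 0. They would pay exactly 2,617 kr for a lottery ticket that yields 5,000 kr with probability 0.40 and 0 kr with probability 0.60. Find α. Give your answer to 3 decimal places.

The lottery's expected utility is 0.40·u(5000) + 0.60·u(0) = 0.40·5000^α (since u(0) = 0 for α > 0).
Equating: 2617^α = 0.40·5000^α, i.e. 0.5234^α = 0.40.
Take logs: α = ln 0.40 / ln(2617/5000) ≈ 1.41532.

α ≈ 1.415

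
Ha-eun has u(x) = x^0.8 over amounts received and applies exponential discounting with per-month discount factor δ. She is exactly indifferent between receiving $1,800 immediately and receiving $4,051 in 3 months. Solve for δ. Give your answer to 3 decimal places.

The payoff in 3 months is discounted by δ^3, so u(1800) = δ^3·u(4051) and δ^3 = u(1800)/u(4051).
With u(x) = x^0.8: δ^3 = 1800^0.8/4051^0.8 = (1800/4051)^0.8 = 0.52260.
Hence δ = (0.52260)^(1/3) = 0.80548.

δ ≈ 0.805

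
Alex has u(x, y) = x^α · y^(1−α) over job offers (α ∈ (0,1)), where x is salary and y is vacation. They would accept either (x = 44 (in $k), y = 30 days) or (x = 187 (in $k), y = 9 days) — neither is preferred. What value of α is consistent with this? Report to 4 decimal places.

α ≈ 0.4542

The Cobb–Douglas utilities coincide, so 44^α·30^(1−α) = 187^α·9^(1−α).
Rearrange to (44/187)^α = (9/30)^(1−α) and take logs: α·-1.4469190 = (1−α)·-1.2039728.
Thus α·(-2.6508918) = -1.2039728, so α = -1.2039728/-2.6508918 ≈ 0.4542.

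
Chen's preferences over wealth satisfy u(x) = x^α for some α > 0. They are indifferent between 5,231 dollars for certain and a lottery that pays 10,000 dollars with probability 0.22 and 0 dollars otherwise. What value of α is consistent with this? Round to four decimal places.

EU(lottery) = 0.22·10000^α + 0.78·0 = 0.22·10000^α.
Indifference: 5231^α = 0.22·10000^α, so (5231/10000)^α = 0.22.
Take logs: α = ln 0.22 / ln(5231/10000) ≈ 2.336680.

α ≈ 2.3367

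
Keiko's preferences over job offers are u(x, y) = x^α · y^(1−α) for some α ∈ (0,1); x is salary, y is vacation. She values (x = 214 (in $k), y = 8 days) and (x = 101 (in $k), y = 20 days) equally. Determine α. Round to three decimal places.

Indifference: 214^α · 8^(1−α) = 101^α · 20^(1−α).
Rearrange to (214/101)^α = (20/8)^(1−α) and take logs: α·0.750855 = (1−α)·0.916291.
Thus α·(1.667146) = 0.916291, so α = 0.916291/1.667146 ≈ 0.550.

α ≈ 0.550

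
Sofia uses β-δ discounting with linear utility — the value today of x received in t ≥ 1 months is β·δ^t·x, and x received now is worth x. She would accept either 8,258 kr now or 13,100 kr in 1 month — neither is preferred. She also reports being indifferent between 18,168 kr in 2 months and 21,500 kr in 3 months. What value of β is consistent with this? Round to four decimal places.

β ≈ 0.7460

The second indifference involves only future payoffs, so β cancels: β·δ^2·18168 = β·δ^3·21500, giving δ = 18168/21500 = 0.84502.
The first indifference: 8258 = β·δ·13100, so β = 8258/(δ·13100) = 8258/(0.84502·13100) ≈ 0.7460.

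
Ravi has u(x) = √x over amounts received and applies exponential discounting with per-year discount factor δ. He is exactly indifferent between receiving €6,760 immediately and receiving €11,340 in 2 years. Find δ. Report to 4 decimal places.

Indifference means u(6760) = δ^2 · u(11340), so δ^2 = u(6760)/u(11340).
Since u(x) = √x, δ^2 = √(6760/11340) = 0.77209.
So δ = 0.77209^(1/2) ≈ 0.8787.

δ ≈ 0.8787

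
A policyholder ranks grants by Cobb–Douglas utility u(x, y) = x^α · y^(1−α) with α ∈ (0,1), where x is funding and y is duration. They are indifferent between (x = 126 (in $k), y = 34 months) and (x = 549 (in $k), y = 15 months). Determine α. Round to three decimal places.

Set the two utilities equal: 126^α·34^(1−α) = 549^α·15^(1−α).
Taking logs: α·ln 126 + (1−α)·ln 34 = α·ln 549 + (1−α)·ln 15, i.e. α·-1.471817 = (1−α)·-0.818310.
So α/(1−α) = (-0.818310)/(-1.471817) = 0.555986, and α = 0.555986/1.555986 ≈ 0.357.

α ≈ 0.357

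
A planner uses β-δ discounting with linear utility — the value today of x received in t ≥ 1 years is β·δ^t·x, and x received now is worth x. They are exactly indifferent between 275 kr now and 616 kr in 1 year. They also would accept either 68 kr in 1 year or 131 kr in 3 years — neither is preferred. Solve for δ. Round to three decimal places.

From the later pair, β·δ^1·68 = β·δ^3·131; dividing through, δ^2 = 68/131 = 0.51908, so δ = 0.72047.

δ ≈ 0.720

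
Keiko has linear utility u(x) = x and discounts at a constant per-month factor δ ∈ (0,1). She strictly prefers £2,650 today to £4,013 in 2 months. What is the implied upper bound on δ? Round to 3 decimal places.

Under u(x) = x this choice says 2650 > δ^2·4013.
So δ^2 < 2650/4013 = 0.66035; taking the square root of both positive sides preserves the inequality.
δ < 0.66035^(1/2) = 0.813.

δ < 0.813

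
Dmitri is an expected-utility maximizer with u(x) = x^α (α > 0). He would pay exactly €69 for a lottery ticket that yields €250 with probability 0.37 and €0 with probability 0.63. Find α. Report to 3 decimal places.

α ≈ 0.772

Since u(0) = 0, the lottery's EU is 0.37·250^α.
Indifference: 69^α = 0.37·250^α, so (69/250)^α = 0.37.
α = ln(0.37) / ln(69/250) = -0.994252/-1.287354 ≈ 0.772.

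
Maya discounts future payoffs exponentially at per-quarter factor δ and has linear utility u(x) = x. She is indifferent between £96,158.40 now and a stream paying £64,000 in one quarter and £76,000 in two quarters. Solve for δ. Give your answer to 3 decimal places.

Present value of the stream is 64000·δ + 76000·δ². Indifference gives 64000δ + 76000δ² = 96158.40.
Rearranged: 76000δ² + 64000δ − 96158.40 = 0.
By the quadratic formula (taking the positive root), δ = (−64000 + √33328153600.00) / 152000 ≈ 0.780.

δ ≈ 0.780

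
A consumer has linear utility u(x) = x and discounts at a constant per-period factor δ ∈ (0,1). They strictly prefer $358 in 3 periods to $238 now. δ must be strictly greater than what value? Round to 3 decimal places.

Comparing present values: 238 < δ^3·358.
Dividing by 358: δ^3 > 0.66480. Both sides are positive, so the cube root keeps the direction.
δ > 0.66480^(1/3) = 0.873.

δ > 0.873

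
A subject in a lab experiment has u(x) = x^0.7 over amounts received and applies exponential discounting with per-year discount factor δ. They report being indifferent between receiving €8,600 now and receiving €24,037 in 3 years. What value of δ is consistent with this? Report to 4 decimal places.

Equating discounted utilities: u(8600) = δ^3·u(24037) ⇒ δ^3 = u(8600)/u(24037).
With u(x) = x^0.7: δ^3 = 8600^0.7/24037^0.7 = (8600/24037)^0.7 = 0.48700.
Hence δ = (0.48700)^(1/3) = 0.786764.

δ ≈ 0.7868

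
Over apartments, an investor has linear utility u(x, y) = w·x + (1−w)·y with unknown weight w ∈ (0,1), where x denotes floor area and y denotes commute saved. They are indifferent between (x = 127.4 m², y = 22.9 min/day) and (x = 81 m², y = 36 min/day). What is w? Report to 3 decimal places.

Equating utilities: w·127.4 + (1−w)·22.9 = w·81 + (1−w)·36.
Rearranging, 46.4·w − 13.1·(1−w) = 0.
So w/(1−w) = 13.1/46.4 = 0.2823, giving w = 13.1/(46.4+13.1) = 0.220.

w = 0.220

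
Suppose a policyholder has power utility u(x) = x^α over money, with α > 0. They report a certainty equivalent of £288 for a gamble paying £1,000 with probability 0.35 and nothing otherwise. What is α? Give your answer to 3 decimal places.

α ≈ 0.843

Since u(0) = 0, the lottery's EU is 0.35·1000^α.
Indifference: 288^α = 0.35·1000^α, so (288/1000)^α = 0.35.
α = ln(0.35) / ln(288/1000) = -1.049822/-1.244795 ≈ 0.843.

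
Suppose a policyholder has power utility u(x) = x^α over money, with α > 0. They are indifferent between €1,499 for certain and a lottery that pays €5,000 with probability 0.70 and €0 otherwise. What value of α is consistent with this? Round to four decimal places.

α ≈ 0.2961

The lottery's expected utility is 0.70·u(5000) + 0.30·u(0) = 0.70·5000^α (since u(0) = 0 for α > 0).
Equating: 1499^α = 0.70·5000^α, i.e. 0.2998^α = 0.70.
α = ln(0.70) / ln(1499/5000) = -0.3566749/-1.2046397 ≈ 0.2961.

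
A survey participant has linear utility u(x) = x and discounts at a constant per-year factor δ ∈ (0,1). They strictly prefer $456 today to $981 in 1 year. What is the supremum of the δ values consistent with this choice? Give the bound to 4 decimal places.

δ < 0.4648

Comparing present values: 456 > δ·981.
So δ < 456/981 = 0.46483.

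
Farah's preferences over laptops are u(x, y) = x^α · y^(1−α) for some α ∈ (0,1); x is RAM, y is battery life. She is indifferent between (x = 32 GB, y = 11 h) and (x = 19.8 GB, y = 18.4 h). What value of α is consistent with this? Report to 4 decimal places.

α ≈ 0.5173

The Cobb–Douglas utilities coincide, so 32^α·11^(1−α) = 19.8^α·18.4^(1−α).
Rearrange to (32/19.8)^α = (18.4/11)^(1−α) and take logs: α·0.4800540 = (1−α)·0.5144554.
Thus α·(0.9945094) = 0.5144554, so α = 0.5144554/0.9945094 ≈ 0.5173.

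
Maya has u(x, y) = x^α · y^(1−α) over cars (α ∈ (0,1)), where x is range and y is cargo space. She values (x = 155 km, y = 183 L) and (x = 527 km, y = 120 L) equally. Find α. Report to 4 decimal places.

α ≈ 0.2564

Indifference: 155^α · 183^(1−α) = 527^α · 120^(1−α).
Rearrange to (155/527)^α = (120/183)^(1−α) and take logs: α·-1.2237754 = (1−α)·-0.4219944.
With A = -1.2237754 and B = -0.4219944: α·A = (1−α)·B, so α = B/(A+B) = -0.4219944/-1.6457698 ≈ 0.2564.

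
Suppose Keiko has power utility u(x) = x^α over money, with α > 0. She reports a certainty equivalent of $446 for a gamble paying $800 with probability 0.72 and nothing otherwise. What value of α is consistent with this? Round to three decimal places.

α ≈ 0.562

The lottery's expected utility is 0.72·u(800) + 0.28·u(0) = 0.72·800^α (since u(0) = 0 for α > 0).
Setting u(446) equal to that: 446^α = 0.72·800^α ⇒ (446/800)^α = 0.72.
α = ln(0.72) / ln(446/800) = -0.328504/-0.584293 ≈ 0.562.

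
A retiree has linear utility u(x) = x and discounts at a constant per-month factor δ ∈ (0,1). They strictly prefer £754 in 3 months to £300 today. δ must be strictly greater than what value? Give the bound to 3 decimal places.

The preference means 300 < δ^3·754.
So δ^3 > 300/754 = 0.39788; taking the cube root of both positive sides preserves the inequality.
δ > (300/754)^(1/3) ≈ 0.736.

δ > 0.736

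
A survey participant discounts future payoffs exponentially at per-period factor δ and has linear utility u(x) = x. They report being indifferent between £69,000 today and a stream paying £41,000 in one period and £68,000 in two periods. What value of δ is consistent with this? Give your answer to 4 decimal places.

δ ≈ 0.7500

Present value of the stream is 41000·δ + 68000·δ². Indifference gives 41000δ + 68000δ² = 69000.
That is, 68000δ² + 41000δ − 69000 = 0, a quadratic in δ.
By the quadratic formula (taking the positive root), δ = (−41000 + √20449000000.00) / 136000 ≈ 0.7500.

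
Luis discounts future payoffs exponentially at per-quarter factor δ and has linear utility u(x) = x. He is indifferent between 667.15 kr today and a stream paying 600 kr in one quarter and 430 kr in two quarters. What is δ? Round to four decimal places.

δ ≈ 0.7300

Present value of the stream is 600·δ + 430·δ². Indifference gives 600δ + 430δ² = 667.15.
That is, 430δ² + 600δ − 667.15 = 0, a quadratic in δ.
By the quadratic formula (taking the positive root), δ = (−600 + √1507498.00) / 860 ≈ 0.7300.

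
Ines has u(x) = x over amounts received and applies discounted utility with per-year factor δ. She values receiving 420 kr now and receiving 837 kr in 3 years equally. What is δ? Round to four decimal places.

δ ≈ 0.7946

Equating discounted utilities: u(420) = δ^3·u(837) ⇒ δ^3 = u(420)/u(837).
With u(x) = x: δ^3 = 420/837 = 0.50179.
Taking the cube root: δ = 0.50179^(1/3) ≈ 0.7946.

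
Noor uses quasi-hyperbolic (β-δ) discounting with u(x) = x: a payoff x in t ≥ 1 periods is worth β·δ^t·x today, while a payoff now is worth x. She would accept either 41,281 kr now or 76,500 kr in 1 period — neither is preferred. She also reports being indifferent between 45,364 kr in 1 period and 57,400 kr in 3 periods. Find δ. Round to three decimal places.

From the later pair, β·δ^1·45364 = β·δ^3·57400; dividing through, δ^2 = 45364/57400 = 0.79031, so δ = 0.88900.

δ ≈ 0.889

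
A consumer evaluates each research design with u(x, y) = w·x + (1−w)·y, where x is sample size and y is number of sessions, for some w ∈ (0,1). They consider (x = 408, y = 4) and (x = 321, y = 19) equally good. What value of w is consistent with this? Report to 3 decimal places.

w = 0.147

Indifference: w·408 + (1−w)·4 = w·321 + (1−w)·19.
w·(408−321) = (1−w)·(19−4), i.e. w·87 = (1−w)·15.
So w/(1−w) = 15/87 = 0.1724, giving w = 15/(87+15) = 0.147.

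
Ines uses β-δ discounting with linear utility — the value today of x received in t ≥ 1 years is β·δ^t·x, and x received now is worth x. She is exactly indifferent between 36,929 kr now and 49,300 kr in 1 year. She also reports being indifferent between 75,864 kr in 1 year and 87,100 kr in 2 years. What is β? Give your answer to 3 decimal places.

β ≈ 0.860

Both payoffs in the second observation are in the future, so β drops out: δ^1·75864 = δ^2·87100 ⇒ δ = 75864/87100 = 0.87100.
Substituting δ into 36929 = β·δ·49300: β = 36929/(42940.243) ≈ 0.860.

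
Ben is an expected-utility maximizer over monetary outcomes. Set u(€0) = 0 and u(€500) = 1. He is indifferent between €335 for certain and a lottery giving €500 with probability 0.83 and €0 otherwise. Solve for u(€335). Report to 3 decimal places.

The indifference gives u(€335) = 0.83·u(€500) + 0.17·u(€0) = 0.83·1 + 0.17·0 = 0.83.

0.830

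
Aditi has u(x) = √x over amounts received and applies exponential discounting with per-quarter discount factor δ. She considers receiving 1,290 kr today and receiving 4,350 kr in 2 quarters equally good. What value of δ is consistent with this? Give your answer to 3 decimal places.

δ ≈ 0.738

The payoff in 2 quarters is discounted by δ^2, so u(1290) = δ^2·u(4350) and δ^2 = u(1290)/u(4350).
Since u(x) = √x, δ^2 = √(1290/4350) = 0.54457.
Taking the square root: δ = 0.54457^(1/2) ≈ 0.738.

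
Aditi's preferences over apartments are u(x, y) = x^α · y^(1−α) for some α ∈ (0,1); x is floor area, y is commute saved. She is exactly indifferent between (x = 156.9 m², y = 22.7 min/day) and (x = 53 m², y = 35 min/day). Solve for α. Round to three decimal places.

Indifference: 156.9^α · 22.7^(1−α) = 53^α · 35^(1−α).
Taking logs: α·ln 156.9 + (1−α)·ln 22.7 = α·ln 53 + (1−α)·ln 35, i.e. α·1.085317 = (1−α)·0.432983.
With A = 1.085317 and B = 0.432983: α·A = (1−α)·B, so α = B/(A+B) = 0.432983/1.518300 ≈ 0.285.

α ≈ 0.285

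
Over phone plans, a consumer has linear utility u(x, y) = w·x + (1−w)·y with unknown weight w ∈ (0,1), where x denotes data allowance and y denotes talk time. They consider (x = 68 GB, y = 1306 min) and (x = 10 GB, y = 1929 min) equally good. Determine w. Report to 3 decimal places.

Equating utilities: w·68 + (1−w)·1306 = w·10 + (1−w)·1929.
Rearranging, 58·w − 623·(1−w) = 0.
Hence w = 623/(58+623) = 623/681 = 0.915.

w = 0.915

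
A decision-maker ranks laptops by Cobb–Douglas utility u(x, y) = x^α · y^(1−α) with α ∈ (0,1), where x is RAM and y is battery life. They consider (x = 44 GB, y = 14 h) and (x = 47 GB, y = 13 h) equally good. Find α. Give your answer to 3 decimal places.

α ≈ 0.529

Indifference: 44^α · 14^(1−α) = 47^α · 13^(1−α).
Rearrange to (44/47)^α = (13/14)^(1−α) and take logs: α·-0.065958 = (1−α)·-0.074108.
So α/(1−α) = (-0.074108)/(-0.065958) = 1.123563, and α = 1.123563/2.123563 ≈ 0.529.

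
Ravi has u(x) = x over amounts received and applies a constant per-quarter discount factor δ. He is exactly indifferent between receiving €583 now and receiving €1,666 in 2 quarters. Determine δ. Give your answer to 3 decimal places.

δ ≈ 0.592

Indifference means u(583) = δ^2 · u(1666), so δ^2 = u(583)/u(1666).
With u(x) = x: δ^2 = 583/1666 = 0.34994.
So δ = 0.34994^(1/2) ≈ 0.592.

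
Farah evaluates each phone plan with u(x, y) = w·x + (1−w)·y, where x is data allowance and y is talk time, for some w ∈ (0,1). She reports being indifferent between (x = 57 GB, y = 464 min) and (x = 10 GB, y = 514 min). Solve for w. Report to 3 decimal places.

w = 0.515

Equating utilities: w·57 + (1−w)·464 = w·10 + (1−w)·514.
Collecting terms: w·47 = (1−w)·50.
The marginal rate of substitution is 50/47, so w = 50/(47+50) = 0.515.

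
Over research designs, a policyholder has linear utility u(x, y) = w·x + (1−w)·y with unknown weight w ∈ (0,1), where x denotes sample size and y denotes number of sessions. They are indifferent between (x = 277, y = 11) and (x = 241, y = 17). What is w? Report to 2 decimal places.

w = 0.14

u(277,11) = u(241,17) means w·277 + (1−w)·11 = w·241 + (1−w)·17.
Rearranging, 36·w − 6·(1−w) = 0.
So w/(1−w) = 6/36 = 0.1667, giving w = 6/(36+6) = 0.14.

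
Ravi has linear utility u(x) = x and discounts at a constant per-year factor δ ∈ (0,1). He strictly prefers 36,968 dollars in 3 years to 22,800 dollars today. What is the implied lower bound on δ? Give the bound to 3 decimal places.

Comparing present values: 22800 < δ^3·36968.
So δ^3 > 22800/36968 = 0.61675; taking the cube root of both positive sides preserves the inequality.
δ > (22800/36968)^(1/3) ≈ 0.851.

δ > 0.851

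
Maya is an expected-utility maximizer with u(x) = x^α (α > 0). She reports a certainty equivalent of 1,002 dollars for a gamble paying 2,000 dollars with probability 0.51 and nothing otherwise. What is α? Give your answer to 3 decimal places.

The lottery's expected utility is 0.51·u(2000) + 0.49·u(0) = 0.51·2000^α (since u(0) = 0 for α > 0).
Setting u(1002) equal to that: 1002^α = 0.51·2000^α ⇒ (1002/2000)^α = 0.51.
α = ln(0.51) / ln(1002/2000) = -0.673345/-0.691149 ≈ 0.974.

α ≈ 0.974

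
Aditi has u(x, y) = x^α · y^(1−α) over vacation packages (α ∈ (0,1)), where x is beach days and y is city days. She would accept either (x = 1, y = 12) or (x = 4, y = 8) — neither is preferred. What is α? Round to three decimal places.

α ≈ 0.226

Indifference: 1^α · 12^(1−α) = 4^α · 8^(1−α).
Taking logs: α·ln 1 + (1−α)·ln 12 = α·ln 4 + (1−α)·ln 8, i.e. α·-1.386294 = (1−α)·-0.405465.
So α/(1−α) = (-0.405465)/(-1.386294) = 0.292481, and α = 0.292481/1.292481 ≈ 0.226.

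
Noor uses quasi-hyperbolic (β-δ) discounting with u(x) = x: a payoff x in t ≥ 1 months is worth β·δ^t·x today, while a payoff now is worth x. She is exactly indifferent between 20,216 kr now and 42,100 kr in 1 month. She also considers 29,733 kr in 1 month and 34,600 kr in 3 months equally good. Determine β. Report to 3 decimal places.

Both payoffs in the second observation are in the future, so β drops out: δ^1·29733 = δ^3·34600 ⇒ δ^2 = 29733/34600 = 0.85934, so δ = 0.92700.
The first indifference: 20216 = β·δ·42100, so β = 20216/(δ·42100) = 20216/(0.92700·42100) ≈ 0.518.

β ≈ 0.518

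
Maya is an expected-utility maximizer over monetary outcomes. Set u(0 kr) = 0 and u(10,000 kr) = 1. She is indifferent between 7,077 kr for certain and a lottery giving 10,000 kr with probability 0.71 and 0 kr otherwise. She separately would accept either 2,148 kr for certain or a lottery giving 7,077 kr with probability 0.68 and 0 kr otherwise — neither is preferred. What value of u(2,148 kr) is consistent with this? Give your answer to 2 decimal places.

From the first indifference, u(7,077 kr) = 0.71·u(10,000 kr) + 0.29·u(0 kr) = 0.71·1 + 0.29·0 = 0.71.
Chaining: u(2,148 kr) = 0.68·0.71 + 0.32·0.00 = 0.4828.

0.48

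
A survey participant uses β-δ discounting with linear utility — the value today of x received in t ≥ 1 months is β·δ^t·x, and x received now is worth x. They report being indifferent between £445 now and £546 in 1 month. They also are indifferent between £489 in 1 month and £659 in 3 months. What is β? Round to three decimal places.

β ≈ 0.946

The second indifference involves only future payoffs, so β cancels: β·δ^1·489 = β·δ^3·659, giving δ^2 = 489/659 = 0.74203, so δ = 0.86141.
The first indifference: 445 = β·δ·546, so β = 445/(δ·546) = 445/(0.86141·546) ≈ 0.946.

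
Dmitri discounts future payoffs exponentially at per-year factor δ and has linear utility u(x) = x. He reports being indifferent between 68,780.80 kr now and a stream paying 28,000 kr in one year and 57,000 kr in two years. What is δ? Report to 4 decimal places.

Equating present values: 68780.80 = 28000δ + 57000δ².
That is, 57000δ² + 28000δ − 68780.80 = 0, a quadratic in δ.
δ = (−28000 + √(28000² + 4·57000·68780.80)) / (2·57000) = (−28000 + √16466022400.00) / 114000 ≈ 0.8800.

δ ≈ 0.8800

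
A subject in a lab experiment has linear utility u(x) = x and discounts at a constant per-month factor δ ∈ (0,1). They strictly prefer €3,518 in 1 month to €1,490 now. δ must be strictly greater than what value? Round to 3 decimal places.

δ > 0.424

The preference means 1490 < δ·3518.
So δ > 1490/3518 = 0.42354.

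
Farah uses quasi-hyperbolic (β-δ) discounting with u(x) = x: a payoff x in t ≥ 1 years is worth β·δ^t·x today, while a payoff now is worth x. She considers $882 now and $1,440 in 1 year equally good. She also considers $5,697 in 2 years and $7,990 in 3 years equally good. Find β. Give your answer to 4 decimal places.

β ≈ 0.8590

From the later pair, β·δ^2·5697 = β·δ^3·7990; dividing through, δ = 5697/7990 = 0.71302.
Substituting δ into 882 = β·δ·1440: β = 882/(1026.743) ≈ 0.8590.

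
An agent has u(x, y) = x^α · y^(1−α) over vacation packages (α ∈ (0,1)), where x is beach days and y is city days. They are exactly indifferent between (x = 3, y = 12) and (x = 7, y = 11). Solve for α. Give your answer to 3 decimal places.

α ≈ 0.093

The Cobb–Douglas utilities coincide, so 3^α·12^(1−α) = 7^α·11^(1−α).
(3/7)^α = (11/12)^(1−α); take logs: α·ln(3/7) = (1−α)·ln(11/12), i.e. α·-0.847298 = (1−α)·-0.087011.
With A = -0.847298 and B = -0.087011: α·A = (1−α)·B, so α = B/(A+B) = -0.087011/-0.934309 ≈ 0.093.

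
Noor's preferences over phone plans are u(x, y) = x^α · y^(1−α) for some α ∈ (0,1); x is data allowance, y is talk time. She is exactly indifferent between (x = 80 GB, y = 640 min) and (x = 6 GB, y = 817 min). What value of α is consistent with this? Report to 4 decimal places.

Indifference: 80^α · 640^(1−α) = 6^α · 817^(1−α).
Rearrange to (80/6)^α = (817/640)^(1−α) and take logs: α·2.5902672 = (1−α)·0.2441709.
Thus α·(2.8344381) = 0.2441709, so α = 0.2441709/2.8344381 ≈ 0.0861.

α ≈ 0.0861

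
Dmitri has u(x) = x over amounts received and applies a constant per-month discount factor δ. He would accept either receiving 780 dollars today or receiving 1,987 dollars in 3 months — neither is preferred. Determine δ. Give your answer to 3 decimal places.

Indifference means u(780) = δ^3 · u(1987), so δ^3 = u(780)/u(1987).
With u(x) = x: δ^3 = 780/1987 = 0.39255.
Taking the cube root: δ = 0.39255^(1/3) ≈ 0.732.

δ ≈ 0.732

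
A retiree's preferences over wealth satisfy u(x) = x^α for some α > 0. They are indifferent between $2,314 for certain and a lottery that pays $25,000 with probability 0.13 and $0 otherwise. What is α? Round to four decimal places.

The lottery's expected utility is 0.13·u(25000) + 0.87·u(0) = 0.13·25000^α (since u(0) = 0 for α > 0).
Indifference: 2314^α = 0.13·25000^α, so (2314/25000)^α = 0.13.
α = ln(0.13) / ln(2314/25000) = -2.0402208/-2.3798982 ≈ 0.8573.

α ≈ 0.8573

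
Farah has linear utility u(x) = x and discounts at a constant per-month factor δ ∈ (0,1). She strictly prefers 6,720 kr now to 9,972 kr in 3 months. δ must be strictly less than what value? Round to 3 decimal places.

Under u(x) = x this choice says 6720 > δ^3·9972.
Dividing by 9972: δ^3 < 0.67389. Both sides are positive, so the cube root keeps the direction.
δ < 0.67389^(1/3) = 0.877.

δ < 0.877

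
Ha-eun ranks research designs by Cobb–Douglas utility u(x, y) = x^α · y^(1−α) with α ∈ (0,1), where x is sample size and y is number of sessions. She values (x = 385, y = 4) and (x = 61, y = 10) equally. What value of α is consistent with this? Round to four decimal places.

α ≈ 0.3322

Set the two utilities equal: 385^α·4^(1−α) = 61^α·10^(1−α).
(385/61)^α = (10/4)^(1−α); take logs: α·ln(385/61) = (1−α)·ln(10/4), i.e. α·1.8423695 = (1−α)·0.9162907.
With A = 1.8423695 and B = 0.9162907: α·A = (1−α)·B, so α = B/(A+B) = 0.9162907/2.7586602 ≈ 0.3322.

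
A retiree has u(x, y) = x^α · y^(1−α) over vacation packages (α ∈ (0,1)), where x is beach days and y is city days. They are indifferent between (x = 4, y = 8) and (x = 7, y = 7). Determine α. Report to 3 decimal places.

Indifference: 4^α · 8^(1−α) = 7^α · 7^(1−α).
Taking logs: α·ln 4 + (1−α)·ln 8 = α·ln 7 + (1−α)·ln 7, i.e. α·-0.559616 = (1−α)·-0.133531.
With A = -0.559616 and B = -0.133531: α·A = (1−α)·B, so α = B/(A+B) = -0.133531/-0.693147 ≈ 0.193.

α ≈ 0.193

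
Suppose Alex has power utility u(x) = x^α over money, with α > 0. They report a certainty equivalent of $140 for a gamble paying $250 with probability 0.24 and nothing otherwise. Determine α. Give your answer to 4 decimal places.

The lottery's expected utility is 0.24·u(250) + 0.76·u(0) = 0.24·250^α (since u(0) = 0 for α > 0).
Setting u(140) equal to that: 140^α = 0.24·250^α ⇒ (140/250)^α = 0.24.
Take logs: α = ln 0.24 / ln(140/250) ≈ 2.461316.

α ≈ 2.4613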